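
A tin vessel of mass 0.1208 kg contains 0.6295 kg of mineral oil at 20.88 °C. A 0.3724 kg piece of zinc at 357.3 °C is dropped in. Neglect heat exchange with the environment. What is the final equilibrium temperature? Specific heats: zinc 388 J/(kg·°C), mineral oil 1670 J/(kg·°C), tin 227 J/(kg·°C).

T_f ≈ 60.6 °C

Setting the total heat transfer to zero:
0.3724·388·(T − 357.3) + 0.6295·1670·(T − 20.88) + 0.1208·227·(T − 20.88) = 0
144.49(T − 357.3) + 1051.3(T − 20.88) + 27.42(T − 20.88) = 0
(144.49 + 1051.3 + 27.42) T = 144.49·357.3 + 1051.3·20.88 + 27.42·20.88
T = 74150/1223.2 ≈ 60.62 °C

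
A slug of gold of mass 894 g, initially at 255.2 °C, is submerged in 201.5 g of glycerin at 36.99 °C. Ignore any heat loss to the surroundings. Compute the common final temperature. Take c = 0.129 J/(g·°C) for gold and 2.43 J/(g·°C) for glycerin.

T_f ≈ 78.6 °C

T_f = Σ m_i c_i T_i / Σ m_i c_i:
T_f = (115.33*255.2 + 489.65*36.99) / (115.33 + 489.65)
    = 47543 / 604.97 ≈ 78.59 °C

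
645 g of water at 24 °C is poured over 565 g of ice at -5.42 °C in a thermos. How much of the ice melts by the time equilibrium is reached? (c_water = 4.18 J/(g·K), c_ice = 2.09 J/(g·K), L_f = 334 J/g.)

Heat available from the water dropping to 0 °C: 645·4.18·24 = 64706 J.
Warming the ice to 0 °C takes 565·2.09·5.42 = 6400.2 J, leaving 58306 J for melting.
Fully melting the ice requires m_ice L_f = 565·334 = 188710 J.
That's not enough to melt it all — equilibrium is at 0 °C with ice remaining.
m_melt = 58306 / L_f = 174.6 g.

m_melted ≈ 175 g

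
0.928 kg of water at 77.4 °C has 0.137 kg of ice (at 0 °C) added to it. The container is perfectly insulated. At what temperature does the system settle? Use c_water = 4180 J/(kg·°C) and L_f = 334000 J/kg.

Let T be the final temperature. ΣQ_i = 0:
fusion: m_ice L_f = 0.137·334000 = 45758; meltwater 0→T: 0.137·4180·T = 572.66 T; water: 3879(T − 77.4)
4451.7 T = 300238 − 45758 = 254480
T ≈ 57.16 °C (positive, so assuming full melt was valid).

T_f ≈ 57.2 °C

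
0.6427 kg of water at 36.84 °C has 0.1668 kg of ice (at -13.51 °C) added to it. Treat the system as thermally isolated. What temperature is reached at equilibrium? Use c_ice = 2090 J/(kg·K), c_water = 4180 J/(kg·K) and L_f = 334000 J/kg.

T_f ≈ 11.4 °C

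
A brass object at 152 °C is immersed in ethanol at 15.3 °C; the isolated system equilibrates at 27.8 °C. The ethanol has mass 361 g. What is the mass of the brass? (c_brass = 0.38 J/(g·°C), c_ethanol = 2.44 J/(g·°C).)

|Q_brass| = |Q_ethanol|:
m×0.38×(152 − 27.8) = 361×2.44×(27.8 − 15.3)
47.2 m = 11010  ⇒  m ≈ 233.3 g

m ≈ 233 g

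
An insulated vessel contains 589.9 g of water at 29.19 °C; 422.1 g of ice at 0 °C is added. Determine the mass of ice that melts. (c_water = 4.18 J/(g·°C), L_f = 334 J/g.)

Cooling the water to 0 °C releases 589.9×4.18×29.19 = 71976 J.
Fully melting the ice requires m_ice L_f = 422.1×334 = 140981 J.
Since 71976 < 140981 J, not all the ice melts; equilibrium is at 0 °C.
m_melted×334 = 71976  ⇒  m_melted ≈ 215.5 g.

m_melted ≈ 215 g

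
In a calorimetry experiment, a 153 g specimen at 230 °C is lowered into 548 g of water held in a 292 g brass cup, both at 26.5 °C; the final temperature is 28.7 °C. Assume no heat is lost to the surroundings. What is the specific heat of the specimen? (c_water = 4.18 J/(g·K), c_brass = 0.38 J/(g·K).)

c ≈ 0.172 J/(g·K)

Net heat exchanged in the isolated system is zero:
153×c×(28.7 − 230) + 548×4.18×(28.7 − 26.5) + 292×0.38×(28.7 − 26.5) = 0
-30799 c = -5283.5
c = -5283.5/-30799 ≈ 0.1715 J/(g·K)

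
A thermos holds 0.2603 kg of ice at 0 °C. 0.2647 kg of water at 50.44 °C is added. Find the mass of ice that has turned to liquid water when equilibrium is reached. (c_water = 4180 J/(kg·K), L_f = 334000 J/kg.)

Water can give up m c ΔT = 0.2647×4180×50.44 = 55809 J before reaching 0 °C.
Fully melting the ice requires m_ice L_f = 0.2603×334000 = 86940 J.
Since 55809 < 86940 J, not all the ice melts; equilibrium is at 0 °C.
m_melt = 55809 / L_f = 0.1671 kg.

m_melted ≈ 0.167 kg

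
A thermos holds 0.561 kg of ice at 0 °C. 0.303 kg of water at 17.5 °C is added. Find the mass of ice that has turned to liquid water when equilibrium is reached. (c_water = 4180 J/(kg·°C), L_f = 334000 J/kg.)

m_melted ≈ 0.0664 kg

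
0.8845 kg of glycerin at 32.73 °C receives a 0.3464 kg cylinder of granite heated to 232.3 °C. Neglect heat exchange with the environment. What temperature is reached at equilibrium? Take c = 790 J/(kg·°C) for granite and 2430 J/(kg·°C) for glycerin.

T_f ≈ 55.3 °C

Net heat exchanged in the isolated system is zero:
0.3464·790·(T − 232.3) + 0.8845·2430·(T − 32.73) = 0
2423 T = 133918
T ≈ 55.27 °C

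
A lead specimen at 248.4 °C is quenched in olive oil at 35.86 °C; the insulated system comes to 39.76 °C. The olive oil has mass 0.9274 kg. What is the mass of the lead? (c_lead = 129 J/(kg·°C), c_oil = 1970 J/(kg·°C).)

m ≈ 0.265 kg

|Q_lead| = |Q_oil|:
m×129×(248.4 − 39.76) = 0.9274×1970×(39.76 − 35.86)
26915 m = 7125.2  ⇒  m ≈ 0.2647 kg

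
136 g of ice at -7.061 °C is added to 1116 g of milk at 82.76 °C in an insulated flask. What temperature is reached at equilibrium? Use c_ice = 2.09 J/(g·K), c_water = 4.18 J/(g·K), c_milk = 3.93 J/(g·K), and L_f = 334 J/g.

T_f ≈ 63.7 °C

Heat gained plus heat lost sum to zero:
warm ice to 0 °C: 136×2.09×(0 − (-7.061)) = 2007
  latent heat to melt: 136×334 = 45424
  meltwater 0→T: 136×4.18×T = 568.48 T
  milk cools: 1116×3.93×(T − 82.76) = 4385.9(T − 82.76)
4954.4 T = 362975 − 47431 = 315544
T ≈ 63.69 °C (positive, so assuming full melt was valid).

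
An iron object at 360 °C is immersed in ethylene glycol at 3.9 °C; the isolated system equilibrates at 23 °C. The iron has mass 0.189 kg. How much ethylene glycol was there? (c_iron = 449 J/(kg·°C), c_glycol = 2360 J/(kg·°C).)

Setting the total heat transfer to zero:
0.189×449×(23 − 360) + m×2360×(23 − 3.9) = 0
45076 m = 28598
m = 28598/45076 ≈ 0.6344 kg

m ≈ 0.634 kg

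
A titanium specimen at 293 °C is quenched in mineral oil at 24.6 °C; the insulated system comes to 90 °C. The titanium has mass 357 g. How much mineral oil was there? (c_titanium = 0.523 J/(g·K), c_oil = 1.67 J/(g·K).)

m ≈ 347 g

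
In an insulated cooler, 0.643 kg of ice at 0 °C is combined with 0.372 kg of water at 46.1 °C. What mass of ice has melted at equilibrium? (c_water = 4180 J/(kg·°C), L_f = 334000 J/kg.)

m_melted ≈ 0.215 kg

Heat available from the water dropping to 0 °C: 0.372×4180×46.1 = 71684 J.
To melt every bit of ice: 0.643×334000 = 214762 J.
Since 71684 < 214762 J, not all the ice melts; equilibrium is at 0 °C.
Mass melted = 71684/334000 ≈ 0.2146 kg.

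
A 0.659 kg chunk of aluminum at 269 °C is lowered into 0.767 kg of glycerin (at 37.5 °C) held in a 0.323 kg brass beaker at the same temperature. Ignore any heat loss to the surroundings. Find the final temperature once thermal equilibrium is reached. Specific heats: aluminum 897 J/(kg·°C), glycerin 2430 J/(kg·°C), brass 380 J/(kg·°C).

T_f ≈ 90.6 °C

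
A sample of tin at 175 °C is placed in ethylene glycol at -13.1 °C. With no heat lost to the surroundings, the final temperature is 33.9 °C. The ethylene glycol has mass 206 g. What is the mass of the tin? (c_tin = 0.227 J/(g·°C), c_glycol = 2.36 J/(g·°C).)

Energy conservation, ΣQ = 0:
m×0.227×(33.9 − 175) + 206×2.36×(33.9 − (-13.1)) = 0
-32.03 m = -22850
m = -22850/-32.03 ≈ 713.4 g

m ≈ 713 g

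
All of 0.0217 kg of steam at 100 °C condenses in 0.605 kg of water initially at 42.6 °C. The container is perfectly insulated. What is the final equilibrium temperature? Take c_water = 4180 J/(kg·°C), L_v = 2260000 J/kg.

Energy balance with sensible and latent terms:
condense steam: −0.0217·2260000 = −49042
  condensate cools 100→T: 0.0217·4180·(T − 100) = 90.71(T − 100)
  original water: 2528.9(T − 42.6)
2619.6 T = 49042 + 9070.6 + 107731 = 165844
T ≈ 63.31 °C — below 100 °C, confirming all the steam condensed.

T_f ≈ 63.3 °C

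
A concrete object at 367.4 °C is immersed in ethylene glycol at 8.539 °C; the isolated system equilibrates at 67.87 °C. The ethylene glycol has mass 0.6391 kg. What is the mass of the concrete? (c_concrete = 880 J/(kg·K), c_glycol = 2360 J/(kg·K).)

Taking heat into each body as positive, Σ m c ΔT = 0:
m×880×(67.87 − 367.4) + 0.6391×2360×(67.87 − 8.539) = 0
-263586 m = -89488
m = -89488/-263586 ≈ 0.3395 kg

m ≈ 0.339 kg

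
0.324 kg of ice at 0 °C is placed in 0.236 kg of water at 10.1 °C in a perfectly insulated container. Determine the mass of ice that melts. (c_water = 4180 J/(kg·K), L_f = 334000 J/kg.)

m_melted ≈ 0.0298 kg

Heat available from the water dropping to 0 °C: 0.236·4180·10.1 = 9963.4 J.
Melting all 0.324 kg of ice would need 0.324·334000 = 108216 J.
9963.4 J < 108216 J, so only part of the ice melts and the system sits at 0 °C.
m_melt = 9963.4 / L_f = 0.02983 kg.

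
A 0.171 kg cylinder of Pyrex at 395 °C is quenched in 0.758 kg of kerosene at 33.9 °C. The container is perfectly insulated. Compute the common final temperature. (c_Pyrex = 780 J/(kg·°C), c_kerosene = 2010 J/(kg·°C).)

T_f = Σ m_i c_i T_i / Σ m_i c_i:
T_f = (133.38·395 + 1523.6·33.9) / (133.38 + 1523.6)
    = 104334 / 1657 ≈ 62.97 °C

T_f ≈ 63.0 °C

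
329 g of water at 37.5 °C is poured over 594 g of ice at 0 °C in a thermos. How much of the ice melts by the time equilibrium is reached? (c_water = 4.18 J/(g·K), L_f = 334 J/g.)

Heat available from the water dropping to 0 °C: 329×4.18×37.5 = 51571 J.
Melting all 594 g of ice would need 594×334 = 198396 J.
Since 51571 < 198396 J, not all the ice melts; equilibrium is at 0 °C.
Mass melted = 51571/334 ≈ 154.4 g.

m_melted ≈ 154 g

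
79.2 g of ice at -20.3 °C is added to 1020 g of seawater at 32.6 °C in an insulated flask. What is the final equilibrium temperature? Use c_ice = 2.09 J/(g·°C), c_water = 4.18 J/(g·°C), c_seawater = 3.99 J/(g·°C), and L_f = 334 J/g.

T_f ≈ 23.4 °C

Energy balance with sensible and latent terms:
warm ice to 0 °C: 79.2·2.09·(0 − (-20.3)) = 3360.2; fusion: m_ice L_f = 79.2·334 = 26453; warm the meltwater: 331.06 T; seawater: 4069.8(T − 32.6)
4400.9 T = 132675 − 29813 = 102862
T ≈ 23.37 °C — above 0 °C, consistent with complete melting.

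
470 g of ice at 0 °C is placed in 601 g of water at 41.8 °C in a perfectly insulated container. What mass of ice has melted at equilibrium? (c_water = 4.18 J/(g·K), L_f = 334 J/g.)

m_melted ≈ 314 g

Water can give up m c ΔT = 601·4.18·41.8 = 105009 J before reaching 0 °C.
To melt every bit of ice: 470·334 = 156980 J.
That's not enough to melt it all — equilibrium is at 0 °C with ice remaining.
Mass melted = 105009/334 ≈ 314.4 g.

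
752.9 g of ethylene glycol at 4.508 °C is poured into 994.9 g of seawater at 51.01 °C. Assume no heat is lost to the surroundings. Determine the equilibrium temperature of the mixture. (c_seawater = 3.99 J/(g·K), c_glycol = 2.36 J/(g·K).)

Heat gained plus heat lost sum to zero:
994.9×3.99×(T − 51.01) + 752.9×2.36×(T − 4.508) = 0
3969.7(T − 51.01) + 1776.8(T − 4.508) = 0
5746.5 T = 210502
T ≈ 36.63 °C

T_f ≈ 36.6 °C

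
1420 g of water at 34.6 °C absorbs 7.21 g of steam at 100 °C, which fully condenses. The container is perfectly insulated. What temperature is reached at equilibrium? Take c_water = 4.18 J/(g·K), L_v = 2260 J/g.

Conservation of energy gives ΣQ = 0:
condense steam: −7.21×2260 = −16295
  condensed water 100 °C→T: 30.14(T − 100)
  original water: 5935.6(T − 34.6)
5965.7 T = 16295 + 3013.8 + 205372 = 224680
T ≈ 37.66 °C, under the boiling point, so the assumption holds.

T_f ≈ 37.7 °C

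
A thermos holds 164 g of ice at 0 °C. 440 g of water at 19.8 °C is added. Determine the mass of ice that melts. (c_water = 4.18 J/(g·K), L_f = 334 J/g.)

m_melted ≈ 109 g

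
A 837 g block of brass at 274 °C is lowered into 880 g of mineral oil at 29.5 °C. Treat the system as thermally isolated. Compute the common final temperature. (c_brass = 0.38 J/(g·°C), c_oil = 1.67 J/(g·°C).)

T_f ≈ 73.0 °C

Taking heat into each body as positive, Σ m c ΔT = 0:
837·0.38·(T − 274) + 880·1.67·(T − 29.5) = 0
1787.7 T = 130502
T = 130502/1787.7 ≈ 73.00 °C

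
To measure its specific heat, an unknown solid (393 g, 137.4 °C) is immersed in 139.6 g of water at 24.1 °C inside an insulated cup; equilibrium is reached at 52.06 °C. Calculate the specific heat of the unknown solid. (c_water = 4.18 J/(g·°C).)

m_s c (T_s − T_f) = m_water c_water (T_f − T_0):
393·c·(137.4 − 52.06) = 139.6·4.18·(52.06 − 24.1)
33539 c = 16315  ⇒  c ≈ 0.4865 J/(g·°C)

c ≈ 0.486 J/(g·°C)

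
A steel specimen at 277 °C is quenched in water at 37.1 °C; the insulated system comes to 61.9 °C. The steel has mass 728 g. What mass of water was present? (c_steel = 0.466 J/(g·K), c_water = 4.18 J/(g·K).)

Let T be the final temperature. ΣQ_i = 0:
728×0.466×(61.9 − 277) + m×4.18×(61.9 − 37.1) = 0
103.66 m = 72972
m = 72972/103.66 ≈ 703.9 g

m ≈ 704 g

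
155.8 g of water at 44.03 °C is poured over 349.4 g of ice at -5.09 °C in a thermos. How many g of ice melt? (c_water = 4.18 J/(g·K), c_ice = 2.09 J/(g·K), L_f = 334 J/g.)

m_melted ≈ 74.7 g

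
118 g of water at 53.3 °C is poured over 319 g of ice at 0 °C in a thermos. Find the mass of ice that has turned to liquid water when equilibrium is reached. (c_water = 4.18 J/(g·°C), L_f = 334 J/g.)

m_melted ≈ 78.7 g

Heat available from the water dropping to 0 °C: 118·4.18·53.3 = 26290 J.
Melting all 319 g of ice would need 319·334 = 106546 J.
26290 J < 106546 J, so only part of the ice melts and the system sits at 0 °C.
Mass melted = 26290/334 ≈ 78.71 g.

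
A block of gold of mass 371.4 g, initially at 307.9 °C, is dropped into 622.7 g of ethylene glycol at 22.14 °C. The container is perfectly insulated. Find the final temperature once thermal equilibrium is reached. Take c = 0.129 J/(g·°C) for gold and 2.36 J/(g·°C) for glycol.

Energy conservation, ΣQ = 0:
371.4·0.129·(T − 307.9) + 622.7·2.36·(T − 22.14) = 0
47.91(T − 307.9) + 1469.6(T − 22.14) = 0
(47.91 + 1469.6) T = 47.91·307.9 + 1469.6·22.14
T = 47288/1517.5 ≈ 31.16 °C

T_f ≈ 31.2 °C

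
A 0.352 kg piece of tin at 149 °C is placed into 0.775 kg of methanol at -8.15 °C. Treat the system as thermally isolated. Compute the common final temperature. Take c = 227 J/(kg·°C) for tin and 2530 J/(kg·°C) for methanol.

Net heat exchanged in the isolated system is zero:
0.352*227*(T − 149) + 0.775*2530*(T − (-8.15)) = 0
79.9(T − 149) + 1960.8(T − (-8.15)) = 0
2040.7 T = -4074.4
T ≈ -2.00 °C

T_f ≈ -2.0 °C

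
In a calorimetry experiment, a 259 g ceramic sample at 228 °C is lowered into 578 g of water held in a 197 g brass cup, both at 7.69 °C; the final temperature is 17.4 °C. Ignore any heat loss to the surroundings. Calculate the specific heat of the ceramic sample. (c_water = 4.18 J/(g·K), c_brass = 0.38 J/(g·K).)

c ≈ 0.443 J/(g·K)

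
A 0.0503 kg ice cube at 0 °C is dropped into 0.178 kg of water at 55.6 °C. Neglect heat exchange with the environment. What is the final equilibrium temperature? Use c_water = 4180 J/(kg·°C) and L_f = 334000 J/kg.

Conservation of energy gives ΣQ = 0:
latent heat to melt: 0.0503×334000 = 16800; warm the meltwater: 210.25 T; water cools: 0.178×4180×(T − 55.6) = 744.04(T − 55.6)
954.29 T = 41369 − 16800 = 24568
T ≈ 25.75 °C (positive, so assuming full melt was valid).

T_f ≈ 25.7 °C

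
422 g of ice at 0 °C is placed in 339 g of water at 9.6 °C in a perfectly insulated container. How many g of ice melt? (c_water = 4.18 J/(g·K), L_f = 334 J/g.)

m_melted ≈ 40.7 g

Heat available from the water dropping to 0 °C: 339·4.18·9.6 = 13603 J.
Fully melting the ice requires m_ice L_f = 422·334 = 140948 J.
That's not enough to melt it all — equilibrium is at 0 °C with ice remaining.
m_melt = 13603 / L_f = 40.73 g.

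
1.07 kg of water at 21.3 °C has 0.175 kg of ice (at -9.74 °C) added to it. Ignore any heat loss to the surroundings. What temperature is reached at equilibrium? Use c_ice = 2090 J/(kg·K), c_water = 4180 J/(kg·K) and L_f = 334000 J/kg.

Heat gained plus heat lost sum to zero:
warm ice to 0 °C: 0.175×2090×(0 − (-9.74)) = 3562.4; fusion: m_ice L_f = 0.175×334000 = 58450; warm the meltwater: 731.5 T; water: 4472.6(T − 21.3)
5204.1 T = 95266 − 62012 = 33254
T ≈ 6.39 °C (positive, so assuming full melt was valid).

T_f ≈ 6.4 °C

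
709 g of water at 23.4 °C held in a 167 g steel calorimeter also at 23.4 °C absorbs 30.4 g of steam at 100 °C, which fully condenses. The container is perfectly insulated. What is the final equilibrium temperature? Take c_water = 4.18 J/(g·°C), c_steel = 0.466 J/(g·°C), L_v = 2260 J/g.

T_f ≈ 48.2 °C

Net heat exchanged in the isolated system is zero:
condense steam: −30.4×2260 = −68704
  condensed water 100 °C→T: 127.07(T − 100)
  water warms: 709×4.18×(T − 23.4) = 2963.6(T − 23.4)
  steel cup: 167×0.466×(T − 23.4) = 77.82(T − 23.4)
3168.5 T = 68704 + 12707 + 71170 = 152581
T ≈ 48.16 °C, under the boiling point, so the assumption holds.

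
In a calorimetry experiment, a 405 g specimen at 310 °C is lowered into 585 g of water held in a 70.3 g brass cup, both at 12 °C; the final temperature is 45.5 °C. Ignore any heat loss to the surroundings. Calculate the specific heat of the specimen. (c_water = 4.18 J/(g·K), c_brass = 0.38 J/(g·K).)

Conservation of energy gives ΣQ = 0:
405·c·(45.5 − 310) + 585·4.18·(45.5 − 12) + 70.3·0.38·(45.5 − 12) = 0
-107122 c = -82812
c = -82812/-107122 ≈ 0.7731 J/(g·K)

c ≈ 0.773 J/(g·K)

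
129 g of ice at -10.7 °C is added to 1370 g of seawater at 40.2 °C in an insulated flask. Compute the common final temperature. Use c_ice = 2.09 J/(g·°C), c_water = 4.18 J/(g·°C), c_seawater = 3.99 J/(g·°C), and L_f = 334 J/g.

T_f ≈ 28.9 °C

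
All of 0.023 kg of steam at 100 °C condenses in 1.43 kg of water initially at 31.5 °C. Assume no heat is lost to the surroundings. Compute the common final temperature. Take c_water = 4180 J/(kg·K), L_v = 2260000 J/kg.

T_f ≈ 41.1 °C

Energy balance with sensible and latent terms:
condense steam: −0.023×2260000 = −51980; condensed water 100 °C→T: 96.14(T − 100); original water: 5977.4(T − 31.5)
6073.5 T = 51980 + 9614 + 188288 = 249882
T ≈ 41.14 °C, under the boiling point, so the assumption holds.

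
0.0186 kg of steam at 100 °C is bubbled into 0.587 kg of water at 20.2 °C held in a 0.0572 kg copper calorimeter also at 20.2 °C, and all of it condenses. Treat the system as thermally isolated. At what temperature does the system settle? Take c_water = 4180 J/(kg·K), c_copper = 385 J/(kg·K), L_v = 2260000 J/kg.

T_f ≈ 39.1 °C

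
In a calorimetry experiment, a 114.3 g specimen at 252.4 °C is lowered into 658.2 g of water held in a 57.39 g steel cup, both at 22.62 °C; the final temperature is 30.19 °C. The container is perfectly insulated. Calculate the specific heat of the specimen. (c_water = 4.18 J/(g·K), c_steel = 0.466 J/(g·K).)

c ≈ 0.828 J/(g·K)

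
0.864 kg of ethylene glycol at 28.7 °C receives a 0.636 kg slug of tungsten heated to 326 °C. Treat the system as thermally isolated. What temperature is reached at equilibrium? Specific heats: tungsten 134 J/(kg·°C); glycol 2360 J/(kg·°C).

Heat gained plus heat lost sum to zero:
0.636*134*(T − 326) + 0.864*2360*(T − 28.7) = 0
(85.22 + 2039) T = 85.22*326 + 2039*28.7
T ≈ 40.63 °C

T_f ≈ 40.6 °C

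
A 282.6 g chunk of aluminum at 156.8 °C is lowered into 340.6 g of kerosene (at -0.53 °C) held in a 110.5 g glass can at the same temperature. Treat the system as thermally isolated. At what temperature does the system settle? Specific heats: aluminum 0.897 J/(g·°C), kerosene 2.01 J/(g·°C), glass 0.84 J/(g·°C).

T_f ≈ 38.2 °C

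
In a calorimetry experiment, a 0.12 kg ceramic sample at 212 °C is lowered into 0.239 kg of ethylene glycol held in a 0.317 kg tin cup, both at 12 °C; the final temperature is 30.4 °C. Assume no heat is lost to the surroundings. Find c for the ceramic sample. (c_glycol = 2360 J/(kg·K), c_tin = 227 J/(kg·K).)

Energy conservation, ΣQ = 0:
0.12·c·(30.4 − 212) + 0.239·2360·(30.4 − 12) + 0.317·227·(30.4 − 12) = 0
-21.79 c = -11702
c = -11702/-21.79 ≈ 537 J/(kg·K)

c ≈ 537 J/(kg·K)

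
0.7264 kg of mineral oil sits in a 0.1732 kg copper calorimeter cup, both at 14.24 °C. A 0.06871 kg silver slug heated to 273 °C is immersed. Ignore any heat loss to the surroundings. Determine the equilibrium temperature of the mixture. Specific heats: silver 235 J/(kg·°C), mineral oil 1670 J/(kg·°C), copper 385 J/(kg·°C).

T_f ≈ 17.5 °C

Heat gained plus heat lost sum to zero:
0.06871*235*(T − 273) + 0.7264*1670*(T − 14.24) + 0.1732*385*(T − 14.24) = 0
16.15(T − 273) + 1213.1(T − 14.24) + 66.68(T − 14.24) = 0
1295.9 T = 22632
T = 22632 / 1295.9 = 17.5 °C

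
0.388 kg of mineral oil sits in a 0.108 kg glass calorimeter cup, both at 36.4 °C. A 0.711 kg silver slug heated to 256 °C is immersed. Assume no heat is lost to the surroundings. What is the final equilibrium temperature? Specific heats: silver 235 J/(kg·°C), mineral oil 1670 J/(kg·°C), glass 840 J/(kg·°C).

T_f is the heat-capacity-weighted average of the initial temperatures:
T_f = (167.08×256 + 647.96×36.4 + 90.72×36.4) / (167.08 + 647.96 + 90.72)
    = 69662 / 905.76 ≈ 76.91 °C

T_f ≈ 76.9 °C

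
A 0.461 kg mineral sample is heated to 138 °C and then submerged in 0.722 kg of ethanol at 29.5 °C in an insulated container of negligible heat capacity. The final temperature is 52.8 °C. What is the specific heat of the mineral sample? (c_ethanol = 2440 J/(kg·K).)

Heat lost by the mineral sample = heat gained by the ethanol:
0.461×c×(138 − 52.8) = 0.722×2440×(52.8 − 29.5)
39.28 c = 41047  ⇒  c ≈ 1045 J/(kg·K)

c ≈ 1050 J/(kg·K)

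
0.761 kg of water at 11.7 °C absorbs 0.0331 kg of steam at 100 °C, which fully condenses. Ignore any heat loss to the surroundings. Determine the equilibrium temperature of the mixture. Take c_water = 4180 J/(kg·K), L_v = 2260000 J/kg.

T_f ≈ 37.9 °C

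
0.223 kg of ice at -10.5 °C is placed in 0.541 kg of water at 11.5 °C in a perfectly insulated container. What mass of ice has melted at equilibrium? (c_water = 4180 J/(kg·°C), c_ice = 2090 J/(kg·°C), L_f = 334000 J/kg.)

m_melted ≈ 0.0632 kg

Heat available from the water dropping to 0 °C: 0.541×4180×11.5 = 26006 J.
Warming the ice to 0 °C takes 0.223×2090×10.5 = 4893.7 J, leaving 21112 J for melting.
To melt every bit of ice: 0.223×334000 = 74482 J.
21112 J < 74482 J, so only part of the ice melts and the system sits at 0 °C.
Mass melted = 21112/334000 ≈ 0.06321 kg.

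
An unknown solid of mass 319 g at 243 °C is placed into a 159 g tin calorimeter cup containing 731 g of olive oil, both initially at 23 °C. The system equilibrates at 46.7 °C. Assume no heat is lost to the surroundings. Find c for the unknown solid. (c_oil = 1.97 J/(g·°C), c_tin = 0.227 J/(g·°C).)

Energy conservation, ΣQ = 0:
319×c×(46.7 − 243) + 731×1.97×(46.7 − 23) + 159×0.227×(46.7 − 23) = 0
-62620 c = -34985
c = -34985/-62620 ≈ 0.5587 J/(g·°C)

c ≈ 0.559 J/(g·°C)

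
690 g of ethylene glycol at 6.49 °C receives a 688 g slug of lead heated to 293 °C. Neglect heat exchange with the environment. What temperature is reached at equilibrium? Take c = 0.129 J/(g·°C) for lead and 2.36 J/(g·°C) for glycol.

Setting the total heat transfer to zero:
688·0.129·(T − 293) + 690·2.36·(T − 6.49) = 0
88.75(T − 293) + 1628.4(T − 6.49) = 0
1717.2 T = 36573
T = 36573/1717.2 ≈ 21.30 °C

T_f ≈ 21.3 °C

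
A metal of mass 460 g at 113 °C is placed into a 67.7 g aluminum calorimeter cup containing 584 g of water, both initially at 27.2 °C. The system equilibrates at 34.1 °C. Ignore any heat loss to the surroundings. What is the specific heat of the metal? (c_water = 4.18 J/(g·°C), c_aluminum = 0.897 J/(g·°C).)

c ≈ 0.476 J/(g·°C)

Setting the total heat transfer to zero:
460·c·(34.1 − 113) + 584·4.18·(34.1 − 27.2) + 67.7·0.897·(34.1 − 27.2) = 0
-36294 c = -17263
c = -17263/-36294 ≈ 0.4756 J/(g·°C)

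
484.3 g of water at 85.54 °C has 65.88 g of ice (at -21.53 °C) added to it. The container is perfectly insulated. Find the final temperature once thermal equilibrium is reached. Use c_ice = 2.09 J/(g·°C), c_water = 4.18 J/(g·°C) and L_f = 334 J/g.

T_f ≈ 64.4 °C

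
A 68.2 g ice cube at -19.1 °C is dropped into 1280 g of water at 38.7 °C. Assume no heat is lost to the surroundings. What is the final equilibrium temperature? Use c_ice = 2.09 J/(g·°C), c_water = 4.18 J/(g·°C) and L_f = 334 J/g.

T_f ≈ 32.2 °C

Net heat exchanged in the isolated system is zero:
warm ice to 0 °C: 68.2×2.09×(0 − (-19.1)) = 2722.5
  latent heat to melt: 68.2×334 = 22779
  meltwater 0→T: 68.2×4.18×T = 285.08 T
  water cools: 1280×4.18×(T − 38.7) = 5350.4(T − 38.7)
5635.5 T = 207060 − 25501 = 181559
T ≈ 32.22 °C — above 0 °C, consistent with complete melting.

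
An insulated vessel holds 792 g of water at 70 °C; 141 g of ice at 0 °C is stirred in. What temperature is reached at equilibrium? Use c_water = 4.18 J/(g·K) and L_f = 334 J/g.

Sum of m c ΔT and latent-heat terms is zero:
fusion: m_ice L_f = 141·334 = 47094
  warm the meltwater: 589.38 T
  water cools: 792·4.18·(T − 70) = 3310.6(T − 70)
3899.9 T = 231739 − 47094 = 184645
T ≈ 47.35 °C — above 0 °C, consistent with complete melting.

T_f ≈ 47.3 °C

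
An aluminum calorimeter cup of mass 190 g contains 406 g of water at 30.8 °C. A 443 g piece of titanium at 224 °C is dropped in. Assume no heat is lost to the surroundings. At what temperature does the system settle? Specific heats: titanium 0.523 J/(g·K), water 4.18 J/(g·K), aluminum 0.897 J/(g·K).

Taking heat into each body as positive, Σ m c ΔT = 0:
443·0.523·(T − 224) + 406·4.18·(T − 30.8) + 190·0.897·(T − 30.8) = 0
231.69(T − 224) + 1697.1(T − 30.8) + 170.43(T − 30.8) = 0
(231.69 + 1697.1 + 170.43) T = 231.69·224 + 1697.1·30.8 + 170.43·30.8
T = 109418 / 2099.2 = 52.1 °C

T_f ≈ 52.1 °C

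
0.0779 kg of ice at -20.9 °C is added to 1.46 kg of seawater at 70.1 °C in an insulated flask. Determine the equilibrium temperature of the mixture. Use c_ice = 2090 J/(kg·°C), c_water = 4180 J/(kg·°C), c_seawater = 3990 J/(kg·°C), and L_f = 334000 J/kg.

T_f ≈ 61.6 °C

Setting the total heat transfer to zero:
ice -20.9→0 °C: 0.0779×2090×20.9 = 3402.7; latent heat to melt: 0.0779×334000 = 26019; meltwater 0→T: 0.0779×4180×T = 325.62 T; seawater cools: 1.46×3990×(T − 70.1) = 5825.4(T − 70.1)
6151 T = 408361 − 29421 = 378939
T ≈ 61.61 °C — above 0 °C, consistent with complete melting.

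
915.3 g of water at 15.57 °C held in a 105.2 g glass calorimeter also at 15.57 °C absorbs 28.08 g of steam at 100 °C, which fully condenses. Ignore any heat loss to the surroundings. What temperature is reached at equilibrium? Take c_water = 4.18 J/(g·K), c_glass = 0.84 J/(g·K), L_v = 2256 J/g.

T_f ≈ 33.7 °C

Sum of m c ΔT and latent-heat terms is zero:
steam→water at 100 °C releases m L_v = 28.08×2256 = 63348; condensate cools 100→T: 28.08×4.18×(T − 100) = 117.37(T − 100); original water: 3826(T − 15.57); cup: 88.37(T − 15.57)
4031.7 T = 63348 + 11737 + 60946 = 136032
T ≈ 33.74 °C (< 100 °C, so full condensation is consistent).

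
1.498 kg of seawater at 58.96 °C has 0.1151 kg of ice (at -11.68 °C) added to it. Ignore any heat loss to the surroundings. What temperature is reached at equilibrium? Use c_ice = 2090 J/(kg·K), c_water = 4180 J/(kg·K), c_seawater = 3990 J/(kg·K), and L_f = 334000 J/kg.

Energy conservation, ΣQ = 0:
ice -11.68→0 °C: 0.1151·2090·11.68 = 2809.7
  fusion: m_ice L_f = 0.1151·334000 = 38443
  meltwater 0→T: 0.1151·4180·T = 481.12 T
  seawater cools: 1.498·3990·(T − 58.96) = 5977(T − 58.96)
6458.1 T = 352405 − 41253 = 311152
T ≈ 48.18 °C. Since T > 0 °C, the all-ice-melts assumption holds.

T_f ≈ 48.2 °C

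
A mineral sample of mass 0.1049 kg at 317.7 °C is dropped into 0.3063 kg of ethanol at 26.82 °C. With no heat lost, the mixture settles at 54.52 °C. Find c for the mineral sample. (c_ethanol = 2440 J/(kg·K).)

c ≈ 750 J/(kg·K)

Setting the total heat transfer to zero:
0.1049×c×(54.52 − 317.7) + 0.3063×2440×(54.52 − 26.82) = 0
-27.61 c = -20702
c = -20702/-27.61 ≈ 749.9 J/(kg·K)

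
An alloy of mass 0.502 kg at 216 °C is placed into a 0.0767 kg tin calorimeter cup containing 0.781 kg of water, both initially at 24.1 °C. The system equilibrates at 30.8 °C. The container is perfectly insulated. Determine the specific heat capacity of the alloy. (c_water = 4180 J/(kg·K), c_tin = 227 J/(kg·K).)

c ≈ 237 J/(kg·K)

Net heat exchanged in the isolated system is zero:
0.502·c·(30.8 − 216) + 0.781·4180·(30.8 − 24.1) + 0.0767·227·(30.8 − 24.1) = 0
-92.97 c = -21989
c = -21989/-92.97 ≈ 236.5 J/(kg·K)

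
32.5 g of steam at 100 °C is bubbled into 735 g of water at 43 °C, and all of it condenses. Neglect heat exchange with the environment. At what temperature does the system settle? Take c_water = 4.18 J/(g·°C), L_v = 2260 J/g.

T_f ≈ 68.3 °C

Conservation of energy gives ΣQ = 0:
latent heat released on condensation: 32.5·2260 = 73450; condensate cools 100→T: 32.5·4.18·(T − 100) = 135.85(T − 100); original water: 3072.3(T − 43)
3208.1 T = 73450 + 13585 + 132109 = 219144
T ≈ 68.31 °C (< 100 °C, so full condensation is consistent).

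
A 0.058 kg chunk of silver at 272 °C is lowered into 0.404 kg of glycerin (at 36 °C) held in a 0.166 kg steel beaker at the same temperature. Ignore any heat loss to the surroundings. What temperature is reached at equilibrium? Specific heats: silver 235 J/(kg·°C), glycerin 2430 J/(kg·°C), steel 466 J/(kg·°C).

Conservation of energy gives ΣQ = 0:
0.058*235*(T − 272) + 0.404*2430*(T − 36) + 0.166*466*(T − 36) = 0
13.63(T − 272) + 981.72(T − 36) + 77.36(T − 36) = 0
1072.7 T = 41834
T = 41834 / 1072.7 = 39 °C

T_f ≈ 39.0 °C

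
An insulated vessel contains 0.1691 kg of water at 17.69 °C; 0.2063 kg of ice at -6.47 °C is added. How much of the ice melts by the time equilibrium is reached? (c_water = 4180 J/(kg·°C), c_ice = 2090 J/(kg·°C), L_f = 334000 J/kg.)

m_melted ≈ 0.0291 kg

Water can give up m c ΔT = 0.1691·4180·17.69 = 12504 J before reaching 0 °C.
Warming the ice to 0 °C takes 0.2063·2090·6.47 = 2789.7 J, leaving 9714.3 J for melting.
Melting all 0.2063 kg of ice would need 0.2063·334000 = 68904 J.
Since 9714.3 < 68904 J, not all the ice melts; equilibrium is at 0 °C.
Mass melted = 9714.3/334000 ≈ 0.02908 kg.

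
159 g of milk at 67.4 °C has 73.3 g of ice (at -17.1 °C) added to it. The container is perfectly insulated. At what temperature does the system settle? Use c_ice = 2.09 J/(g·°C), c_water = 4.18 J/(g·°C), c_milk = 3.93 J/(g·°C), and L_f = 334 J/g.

T_f ≈ 16.1 °C

Heat gained plus heat lost sum to zero:
ice -17.1→0 °C: 73.3·2.09·17.1 = 2619.7
  fusion: m_ice L_f = 73.3·334 = 24482
  warm the meltwater: 306.39 T
  milk: 624.87(T − 67.4)
931.26 T = 42116 − 27102 = 15014
T ≈ 16.12 °C. Since T > 0 °C, the all-ice-melts assumption holds.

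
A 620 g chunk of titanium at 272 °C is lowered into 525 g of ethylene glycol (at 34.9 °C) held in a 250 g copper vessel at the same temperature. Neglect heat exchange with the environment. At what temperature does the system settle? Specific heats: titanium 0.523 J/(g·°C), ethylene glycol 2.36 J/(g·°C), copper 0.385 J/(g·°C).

T_f ≈ 81.2 °C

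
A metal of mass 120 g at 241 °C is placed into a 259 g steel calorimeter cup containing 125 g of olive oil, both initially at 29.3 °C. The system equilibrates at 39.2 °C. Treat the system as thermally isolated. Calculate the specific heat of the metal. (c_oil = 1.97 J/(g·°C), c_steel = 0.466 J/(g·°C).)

c ≈ 0.15 J/(g·°C)

Setting the total heat transfer to zero:
120×c×(39.2 − 241) + 125×1.97×(39.2 − 29.3) + 259×0.466×(39.2 − 29.3) = 0
-24216 c = -3632.7
c = -3632.7/-24216 ≈ 0.15 J/(g·°C)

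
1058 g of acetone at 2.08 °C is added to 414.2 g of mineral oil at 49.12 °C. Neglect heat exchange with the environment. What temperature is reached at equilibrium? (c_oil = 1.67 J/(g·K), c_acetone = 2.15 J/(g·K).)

T_f ≈ 13.0 °C

With ΣQ=0 the equilibrium temperature is the m·c-weighted mean:
T_f = (691.71*49.12 + 2274.7*2.08) / (691.71 + 2274.7)
    = 38708 / 2966.4 ≈ 13.05 °C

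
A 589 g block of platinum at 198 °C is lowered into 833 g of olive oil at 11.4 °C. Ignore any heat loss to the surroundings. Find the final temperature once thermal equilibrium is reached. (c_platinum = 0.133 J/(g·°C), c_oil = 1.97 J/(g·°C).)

T_f ≈ 19.9 °C

Let T be the final temperature. ΣQ_i = 0:
589·0.133·(T − 198) + 833·1.97·(T − 11.4) = 0
78.34(T − 198) + 1641(T − 11.4) = 0
1719.3 T = 34218
T = 34218/1719.3 ≈ 19.90 °C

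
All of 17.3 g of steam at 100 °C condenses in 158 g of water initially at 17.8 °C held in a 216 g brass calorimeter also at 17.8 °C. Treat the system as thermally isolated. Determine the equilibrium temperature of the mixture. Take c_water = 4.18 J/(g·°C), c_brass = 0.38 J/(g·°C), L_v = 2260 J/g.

T_f ≈ 73.1 °C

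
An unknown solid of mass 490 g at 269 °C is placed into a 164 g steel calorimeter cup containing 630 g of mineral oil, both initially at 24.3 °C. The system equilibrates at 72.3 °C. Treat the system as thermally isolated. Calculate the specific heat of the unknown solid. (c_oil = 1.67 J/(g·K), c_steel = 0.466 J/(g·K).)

c ≈ 0.562 J/(g·K)

Energy conservation, ΣQ = 0:
490×c×(72.3 − 269) + 630×1.67×(72.3 − 24.3) + 164×0.466×(72.3 − 24.3) = 0
-96383 c = -54169
c = -54169/-96383 ≈ 0.562 J/(g·K)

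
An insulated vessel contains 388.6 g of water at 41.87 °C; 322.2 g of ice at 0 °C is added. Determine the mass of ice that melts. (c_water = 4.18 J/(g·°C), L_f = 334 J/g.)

m_melted ≈ 204 g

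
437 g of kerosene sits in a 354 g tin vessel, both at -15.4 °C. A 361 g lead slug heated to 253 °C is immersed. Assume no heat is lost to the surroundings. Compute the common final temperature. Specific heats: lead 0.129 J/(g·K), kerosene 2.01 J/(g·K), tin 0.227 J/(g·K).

Heat gained plus heat lost sum to zero:
361×0.129×(T − 253) + 437×2.01×(T − (-15.4)) + 354×0.227×(T − (-15.4)) = 0
46.57(T − 253) + 878.37(T − (-15.4)) + 80.36(T − (-15.4)) = 0
1005.3 T = -2982.5
T = -2982.5/1005.3 ≈ -2.97 °C

T_f ≈ -3.0 °C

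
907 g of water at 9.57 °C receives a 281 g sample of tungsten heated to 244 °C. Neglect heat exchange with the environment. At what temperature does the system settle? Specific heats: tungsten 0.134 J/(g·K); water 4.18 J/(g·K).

T_f is the heat-capacity-weighted average of the initial temperatures:
T_f = (37.65*244 + 3791.3*9.57) / (37.65 + 3791.3)
    = 45470 / 3828.9 ≈ 11.88 °C

T_f ≈ 11.9 °C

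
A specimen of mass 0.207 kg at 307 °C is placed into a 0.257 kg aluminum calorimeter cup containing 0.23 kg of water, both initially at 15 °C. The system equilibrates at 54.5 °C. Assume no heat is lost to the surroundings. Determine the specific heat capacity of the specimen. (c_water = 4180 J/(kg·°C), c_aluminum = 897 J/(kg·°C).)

c ≈ 901 J/(kg·°C)

Taking heat into each body as positive, Σ m c ΔT = 0:
0.207·c·(54.5 − 307) + 0.23·4180·(54.5 − 15) + 0.257·897·(54.5 − 15) = 0
-52.27 c = -47081
c = -47081/-52.27 ≈ 900.8 J/(kg·°C)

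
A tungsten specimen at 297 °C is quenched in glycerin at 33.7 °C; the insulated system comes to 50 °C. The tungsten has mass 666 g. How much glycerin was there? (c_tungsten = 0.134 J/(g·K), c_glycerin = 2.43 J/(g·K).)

m ≈ 557 g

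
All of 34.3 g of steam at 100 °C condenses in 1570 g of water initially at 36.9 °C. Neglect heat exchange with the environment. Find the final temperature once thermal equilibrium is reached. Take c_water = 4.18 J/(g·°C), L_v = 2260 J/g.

Heat gained plus heat lost sum to zero:
condense steam: −34.3·2260 = −77518
  condensate cools 100→T: 34.3·4.18·(T − 100) = 143.37(T − 100)
  original water: 6562.6(T − 36.9)
6706 T = 77518 + 14337 + 242160 = 334015
T ≈ 49.81 °C, under the boiling point, so the assumption holds.

T_f ≈ 49.8 °C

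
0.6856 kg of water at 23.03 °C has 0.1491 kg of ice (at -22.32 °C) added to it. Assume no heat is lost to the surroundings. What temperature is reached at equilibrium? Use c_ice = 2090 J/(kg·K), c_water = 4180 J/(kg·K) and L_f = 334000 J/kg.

Heat gained plus heat lost sum to zero:
ice -22.32→0 °C: 0.1491×2090×22.32 = 6955.3
  fusion: m_ice L_f = 0.1491×334000 = 49799
  meltwater 0→T: 0.1491×4180×T = 623.24 T
  water: 2865.8(T − 23.03)
3489 T = 66000 − 56755 = 9244.8
T ≈ 2.65 °C — above 0 °C, consistent with complete melting.

T_f ≈ 2.6 °C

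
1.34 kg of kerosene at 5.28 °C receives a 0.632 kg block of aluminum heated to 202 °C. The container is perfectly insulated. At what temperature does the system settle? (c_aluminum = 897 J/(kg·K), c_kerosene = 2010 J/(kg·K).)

T_f ≈ 39.5 °C

T_f = Σ m_i c_i T_i / Σ m_i c_i:
T_f = (566.9·202 + 2693.4·5.28) / (566.9 + 2693.4)
    = 128736 / 3260.3 ≈ 39.49 °C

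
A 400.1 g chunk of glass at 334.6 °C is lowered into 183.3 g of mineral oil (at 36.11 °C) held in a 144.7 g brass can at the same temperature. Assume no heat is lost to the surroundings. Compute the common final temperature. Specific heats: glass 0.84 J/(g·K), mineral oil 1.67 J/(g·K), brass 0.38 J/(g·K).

T_f = Σ m_i c_i T_i / Σ m_i c_i:
T_f = (336.08×334.6 + 306.11×36.11 + 54.99×36.11) / (336.08 + 306.11 + 54.99)
    = 125493 / 697.18 ≈ 180.00 °C

T_f ≈ 180.0 °C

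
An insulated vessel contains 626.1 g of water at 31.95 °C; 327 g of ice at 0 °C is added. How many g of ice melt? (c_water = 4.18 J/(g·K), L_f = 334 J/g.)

Water can give up m c ΔT = 626.1×4.18×31.95 = 83616 J before reaching 0 °C.
To melt every bit of ice: 327×334 = 109218 J.
Since 83616 < 109218 J, not all the ice melts; equilibrium is at 0 °C.
m_melt = 83616 / L_f = 250.3 g.

m_melted ≈ 250 g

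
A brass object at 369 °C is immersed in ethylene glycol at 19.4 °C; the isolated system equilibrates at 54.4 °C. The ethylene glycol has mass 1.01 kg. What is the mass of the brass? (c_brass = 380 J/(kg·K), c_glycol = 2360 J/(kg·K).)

m ≈ 0.698 kg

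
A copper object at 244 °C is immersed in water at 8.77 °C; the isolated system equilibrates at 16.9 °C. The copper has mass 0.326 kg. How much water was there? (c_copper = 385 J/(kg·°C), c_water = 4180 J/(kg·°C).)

Heat lost by the copper = heat gained by the water:
0.326×385×(244 − 16.9) = m×4180×(16.9 − 8.77)
33983 m = 28503  ⇒  m ≈ 0.8387 kg

m ≈ 0.839 kg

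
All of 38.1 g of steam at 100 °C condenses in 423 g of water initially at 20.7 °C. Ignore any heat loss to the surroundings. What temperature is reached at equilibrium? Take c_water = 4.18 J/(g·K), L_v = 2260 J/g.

Energy balance with sensible and latent terms:
steam→water at 100 °C releases m L_v = 38.1×2260 = 86106; condensate cools 100→T: 38.1×4.18×(T − 100) = 159.26(T − 100); original water: 1768.1(T − 20.7)
1927.4 T = 86106 + 15926 + 36600 = 138632
T ≈ 71.93 °C (< 100 °C, so full condensation is consistent).

T_f ≈ 71.9 °C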